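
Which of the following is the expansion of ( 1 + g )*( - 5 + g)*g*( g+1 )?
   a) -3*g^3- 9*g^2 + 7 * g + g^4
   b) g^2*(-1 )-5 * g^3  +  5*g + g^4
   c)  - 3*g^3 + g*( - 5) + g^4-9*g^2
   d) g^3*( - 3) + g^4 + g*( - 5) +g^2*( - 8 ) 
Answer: c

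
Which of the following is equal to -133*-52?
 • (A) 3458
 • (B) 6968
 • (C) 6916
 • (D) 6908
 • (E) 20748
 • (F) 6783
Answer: C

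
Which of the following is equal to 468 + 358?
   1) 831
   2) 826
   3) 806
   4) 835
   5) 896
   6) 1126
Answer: 2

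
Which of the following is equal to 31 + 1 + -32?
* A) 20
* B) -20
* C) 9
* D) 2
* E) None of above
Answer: E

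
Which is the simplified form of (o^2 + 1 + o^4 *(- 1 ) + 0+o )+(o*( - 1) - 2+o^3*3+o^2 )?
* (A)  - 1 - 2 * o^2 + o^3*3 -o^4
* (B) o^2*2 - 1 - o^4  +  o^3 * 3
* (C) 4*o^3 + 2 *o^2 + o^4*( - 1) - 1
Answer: B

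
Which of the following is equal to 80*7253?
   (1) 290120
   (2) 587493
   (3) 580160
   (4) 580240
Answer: 4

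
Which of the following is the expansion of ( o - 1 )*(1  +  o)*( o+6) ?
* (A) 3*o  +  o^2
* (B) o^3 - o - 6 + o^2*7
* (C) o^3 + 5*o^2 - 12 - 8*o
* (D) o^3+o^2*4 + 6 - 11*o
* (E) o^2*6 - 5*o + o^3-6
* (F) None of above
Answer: F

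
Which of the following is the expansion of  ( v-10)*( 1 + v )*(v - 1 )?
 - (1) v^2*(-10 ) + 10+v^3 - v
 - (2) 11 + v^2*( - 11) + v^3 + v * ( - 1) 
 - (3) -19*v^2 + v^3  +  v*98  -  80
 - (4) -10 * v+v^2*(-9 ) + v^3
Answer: 1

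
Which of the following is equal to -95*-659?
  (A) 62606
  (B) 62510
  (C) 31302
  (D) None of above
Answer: D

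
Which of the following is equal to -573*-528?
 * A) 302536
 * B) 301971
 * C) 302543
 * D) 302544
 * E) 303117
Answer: D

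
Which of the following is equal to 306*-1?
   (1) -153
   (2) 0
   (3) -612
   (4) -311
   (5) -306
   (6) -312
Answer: 5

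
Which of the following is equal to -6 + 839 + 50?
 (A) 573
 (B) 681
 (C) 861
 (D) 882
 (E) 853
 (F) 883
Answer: F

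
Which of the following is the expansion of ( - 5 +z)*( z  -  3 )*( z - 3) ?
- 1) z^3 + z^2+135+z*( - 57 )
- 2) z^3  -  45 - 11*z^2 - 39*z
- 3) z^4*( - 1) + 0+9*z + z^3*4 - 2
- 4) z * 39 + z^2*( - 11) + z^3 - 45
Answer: 4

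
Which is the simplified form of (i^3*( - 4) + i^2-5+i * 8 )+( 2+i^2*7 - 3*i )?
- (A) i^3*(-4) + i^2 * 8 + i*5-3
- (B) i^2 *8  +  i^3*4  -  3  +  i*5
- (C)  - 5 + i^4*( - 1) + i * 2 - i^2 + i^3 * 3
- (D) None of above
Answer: A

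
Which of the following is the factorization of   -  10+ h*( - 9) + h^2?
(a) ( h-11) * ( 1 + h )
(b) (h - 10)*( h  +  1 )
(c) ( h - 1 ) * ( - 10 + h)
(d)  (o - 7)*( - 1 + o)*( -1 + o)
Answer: b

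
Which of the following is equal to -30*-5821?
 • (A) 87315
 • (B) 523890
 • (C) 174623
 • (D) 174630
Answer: D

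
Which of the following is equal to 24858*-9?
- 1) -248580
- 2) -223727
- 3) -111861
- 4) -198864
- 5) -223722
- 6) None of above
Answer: 5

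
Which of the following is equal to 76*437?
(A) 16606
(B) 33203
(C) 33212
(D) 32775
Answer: C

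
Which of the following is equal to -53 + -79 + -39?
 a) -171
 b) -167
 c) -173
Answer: a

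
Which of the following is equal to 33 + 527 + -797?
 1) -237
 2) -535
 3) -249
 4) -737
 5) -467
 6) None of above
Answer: 1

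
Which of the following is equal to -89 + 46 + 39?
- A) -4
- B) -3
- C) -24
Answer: A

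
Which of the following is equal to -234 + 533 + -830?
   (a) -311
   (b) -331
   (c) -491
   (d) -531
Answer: d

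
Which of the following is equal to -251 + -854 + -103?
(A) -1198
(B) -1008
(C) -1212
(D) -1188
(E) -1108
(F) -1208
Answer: F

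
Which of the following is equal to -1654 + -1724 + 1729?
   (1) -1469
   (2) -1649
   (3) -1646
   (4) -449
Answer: 2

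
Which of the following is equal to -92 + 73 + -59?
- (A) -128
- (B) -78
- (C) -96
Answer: B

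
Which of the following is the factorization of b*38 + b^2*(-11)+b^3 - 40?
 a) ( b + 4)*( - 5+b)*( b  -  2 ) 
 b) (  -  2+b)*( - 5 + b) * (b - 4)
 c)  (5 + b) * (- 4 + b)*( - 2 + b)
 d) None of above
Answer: b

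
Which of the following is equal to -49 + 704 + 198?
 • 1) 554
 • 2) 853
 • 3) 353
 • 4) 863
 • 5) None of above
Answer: 2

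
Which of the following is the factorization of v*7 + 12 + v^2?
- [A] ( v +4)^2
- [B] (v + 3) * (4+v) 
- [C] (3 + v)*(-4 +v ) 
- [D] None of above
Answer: B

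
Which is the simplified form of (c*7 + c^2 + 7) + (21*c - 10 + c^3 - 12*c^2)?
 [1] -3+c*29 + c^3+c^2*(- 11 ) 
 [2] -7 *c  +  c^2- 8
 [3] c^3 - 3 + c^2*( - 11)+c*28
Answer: 3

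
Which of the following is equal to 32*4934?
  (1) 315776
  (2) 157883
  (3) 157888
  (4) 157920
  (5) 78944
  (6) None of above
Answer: 3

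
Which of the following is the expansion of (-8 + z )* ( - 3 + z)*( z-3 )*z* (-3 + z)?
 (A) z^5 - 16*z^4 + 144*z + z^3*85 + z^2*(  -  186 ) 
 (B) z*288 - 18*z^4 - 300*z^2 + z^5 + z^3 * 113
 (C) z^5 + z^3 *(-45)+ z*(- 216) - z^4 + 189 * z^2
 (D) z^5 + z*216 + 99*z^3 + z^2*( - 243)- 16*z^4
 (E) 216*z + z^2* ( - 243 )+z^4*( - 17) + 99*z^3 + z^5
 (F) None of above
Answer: E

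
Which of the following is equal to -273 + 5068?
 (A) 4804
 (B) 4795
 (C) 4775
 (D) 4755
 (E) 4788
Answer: B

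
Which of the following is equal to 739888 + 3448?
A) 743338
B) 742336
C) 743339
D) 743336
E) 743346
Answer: D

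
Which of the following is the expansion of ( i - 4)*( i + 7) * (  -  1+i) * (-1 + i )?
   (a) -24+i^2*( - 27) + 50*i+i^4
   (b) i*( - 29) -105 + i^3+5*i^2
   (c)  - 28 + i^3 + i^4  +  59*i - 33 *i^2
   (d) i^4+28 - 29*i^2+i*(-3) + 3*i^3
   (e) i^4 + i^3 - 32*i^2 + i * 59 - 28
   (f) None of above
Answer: c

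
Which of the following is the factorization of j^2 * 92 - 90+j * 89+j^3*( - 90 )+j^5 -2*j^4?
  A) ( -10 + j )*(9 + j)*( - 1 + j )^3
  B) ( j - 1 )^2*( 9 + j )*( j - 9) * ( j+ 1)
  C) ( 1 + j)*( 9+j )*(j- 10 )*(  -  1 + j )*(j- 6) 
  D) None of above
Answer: D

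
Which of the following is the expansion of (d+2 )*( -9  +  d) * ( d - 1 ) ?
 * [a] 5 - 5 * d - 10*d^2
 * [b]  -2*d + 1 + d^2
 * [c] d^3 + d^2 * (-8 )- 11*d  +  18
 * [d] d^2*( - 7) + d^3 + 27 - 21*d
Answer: c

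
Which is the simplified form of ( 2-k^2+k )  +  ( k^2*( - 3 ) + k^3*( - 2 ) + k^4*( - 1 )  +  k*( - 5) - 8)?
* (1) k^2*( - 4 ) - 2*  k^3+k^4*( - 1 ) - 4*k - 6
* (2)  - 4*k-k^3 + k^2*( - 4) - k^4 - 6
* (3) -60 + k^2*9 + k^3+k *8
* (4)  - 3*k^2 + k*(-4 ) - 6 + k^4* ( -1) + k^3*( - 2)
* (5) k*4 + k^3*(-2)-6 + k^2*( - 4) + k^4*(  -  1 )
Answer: 1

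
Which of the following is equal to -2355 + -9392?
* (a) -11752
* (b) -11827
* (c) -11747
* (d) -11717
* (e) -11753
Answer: c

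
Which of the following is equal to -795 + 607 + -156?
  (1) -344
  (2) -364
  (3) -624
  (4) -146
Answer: 1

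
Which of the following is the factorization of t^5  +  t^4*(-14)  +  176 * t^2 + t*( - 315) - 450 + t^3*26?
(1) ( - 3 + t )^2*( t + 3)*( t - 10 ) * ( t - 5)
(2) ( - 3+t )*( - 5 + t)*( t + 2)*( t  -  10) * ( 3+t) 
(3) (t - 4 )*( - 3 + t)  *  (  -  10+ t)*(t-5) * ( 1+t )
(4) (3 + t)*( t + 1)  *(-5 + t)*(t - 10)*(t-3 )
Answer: 4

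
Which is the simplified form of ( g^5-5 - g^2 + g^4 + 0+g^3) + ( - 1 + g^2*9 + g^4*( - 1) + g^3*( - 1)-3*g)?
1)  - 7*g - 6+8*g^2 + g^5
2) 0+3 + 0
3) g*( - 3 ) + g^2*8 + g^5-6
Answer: 3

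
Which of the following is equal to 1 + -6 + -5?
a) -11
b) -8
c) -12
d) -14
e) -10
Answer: e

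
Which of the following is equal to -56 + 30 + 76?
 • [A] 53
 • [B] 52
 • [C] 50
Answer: C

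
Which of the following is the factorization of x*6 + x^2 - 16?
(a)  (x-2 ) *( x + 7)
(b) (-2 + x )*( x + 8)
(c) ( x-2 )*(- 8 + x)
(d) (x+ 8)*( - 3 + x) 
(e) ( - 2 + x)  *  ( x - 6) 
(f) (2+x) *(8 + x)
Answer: b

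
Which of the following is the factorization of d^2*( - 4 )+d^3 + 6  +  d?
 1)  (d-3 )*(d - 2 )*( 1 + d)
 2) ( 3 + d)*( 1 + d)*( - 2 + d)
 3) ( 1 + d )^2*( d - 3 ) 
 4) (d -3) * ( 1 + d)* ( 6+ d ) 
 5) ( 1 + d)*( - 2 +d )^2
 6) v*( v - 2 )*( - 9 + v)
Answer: 1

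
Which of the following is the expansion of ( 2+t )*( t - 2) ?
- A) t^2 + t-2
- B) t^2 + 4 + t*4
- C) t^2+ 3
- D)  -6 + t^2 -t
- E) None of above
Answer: E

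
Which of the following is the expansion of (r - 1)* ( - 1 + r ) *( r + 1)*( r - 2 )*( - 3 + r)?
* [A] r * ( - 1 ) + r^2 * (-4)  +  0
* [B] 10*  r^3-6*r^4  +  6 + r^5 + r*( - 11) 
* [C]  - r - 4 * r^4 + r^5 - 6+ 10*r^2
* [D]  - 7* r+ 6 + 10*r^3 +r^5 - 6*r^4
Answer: B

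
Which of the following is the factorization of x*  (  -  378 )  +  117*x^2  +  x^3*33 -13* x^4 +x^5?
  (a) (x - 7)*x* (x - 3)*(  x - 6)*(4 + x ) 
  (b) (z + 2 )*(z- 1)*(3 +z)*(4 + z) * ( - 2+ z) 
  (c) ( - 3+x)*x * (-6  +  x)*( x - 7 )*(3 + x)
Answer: c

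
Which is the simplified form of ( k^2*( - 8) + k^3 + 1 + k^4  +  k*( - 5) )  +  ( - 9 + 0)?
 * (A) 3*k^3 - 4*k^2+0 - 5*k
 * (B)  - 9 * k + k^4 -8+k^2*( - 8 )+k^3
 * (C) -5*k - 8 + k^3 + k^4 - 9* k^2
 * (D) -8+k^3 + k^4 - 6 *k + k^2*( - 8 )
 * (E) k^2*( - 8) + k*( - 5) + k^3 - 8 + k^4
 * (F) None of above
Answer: E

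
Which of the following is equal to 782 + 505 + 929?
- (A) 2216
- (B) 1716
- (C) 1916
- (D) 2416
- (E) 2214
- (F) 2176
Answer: A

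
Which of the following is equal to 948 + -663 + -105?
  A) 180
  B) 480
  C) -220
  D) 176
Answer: A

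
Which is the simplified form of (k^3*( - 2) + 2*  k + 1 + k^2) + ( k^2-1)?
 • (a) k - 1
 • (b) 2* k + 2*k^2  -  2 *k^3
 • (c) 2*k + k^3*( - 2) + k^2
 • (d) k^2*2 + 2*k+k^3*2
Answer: b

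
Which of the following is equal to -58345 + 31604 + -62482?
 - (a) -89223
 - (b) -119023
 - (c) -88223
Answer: a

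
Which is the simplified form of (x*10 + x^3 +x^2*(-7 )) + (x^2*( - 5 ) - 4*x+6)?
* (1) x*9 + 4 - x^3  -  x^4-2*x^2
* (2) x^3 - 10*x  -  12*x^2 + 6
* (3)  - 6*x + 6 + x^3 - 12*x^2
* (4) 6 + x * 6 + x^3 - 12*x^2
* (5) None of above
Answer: 4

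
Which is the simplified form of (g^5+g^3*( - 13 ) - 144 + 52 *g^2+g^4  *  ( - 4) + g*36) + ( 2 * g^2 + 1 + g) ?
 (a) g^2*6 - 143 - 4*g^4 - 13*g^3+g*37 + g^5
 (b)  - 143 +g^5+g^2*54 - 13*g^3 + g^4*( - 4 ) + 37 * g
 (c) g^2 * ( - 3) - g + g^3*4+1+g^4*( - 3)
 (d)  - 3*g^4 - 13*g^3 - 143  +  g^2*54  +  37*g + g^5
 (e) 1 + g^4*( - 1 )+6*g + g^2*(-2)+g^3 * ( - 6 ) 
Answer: b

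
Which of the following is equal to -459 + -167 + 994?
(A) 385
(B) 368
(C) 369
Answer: B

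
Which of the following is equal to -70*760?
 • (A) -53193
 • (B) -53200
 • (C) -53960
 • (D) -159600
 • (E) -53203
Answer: B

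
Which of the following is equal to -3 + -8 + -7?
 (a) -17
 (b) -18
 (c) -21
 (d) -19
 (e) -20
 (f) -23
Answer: b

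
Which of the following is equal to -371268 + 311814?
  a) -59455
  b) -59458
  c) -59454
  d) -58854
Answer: c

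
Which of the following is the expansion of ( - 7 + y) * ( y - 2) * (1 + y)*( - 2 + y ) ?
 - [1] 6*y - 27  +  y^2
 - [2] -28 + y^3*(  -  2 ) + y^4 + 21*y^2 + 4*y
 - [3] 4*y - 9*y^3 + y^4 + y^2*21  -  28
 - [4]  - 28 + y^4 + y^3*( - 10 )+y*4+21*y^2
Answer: 4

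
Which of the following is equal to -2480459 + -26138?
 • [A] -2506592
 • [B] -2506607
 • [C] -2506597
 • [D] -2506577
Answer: C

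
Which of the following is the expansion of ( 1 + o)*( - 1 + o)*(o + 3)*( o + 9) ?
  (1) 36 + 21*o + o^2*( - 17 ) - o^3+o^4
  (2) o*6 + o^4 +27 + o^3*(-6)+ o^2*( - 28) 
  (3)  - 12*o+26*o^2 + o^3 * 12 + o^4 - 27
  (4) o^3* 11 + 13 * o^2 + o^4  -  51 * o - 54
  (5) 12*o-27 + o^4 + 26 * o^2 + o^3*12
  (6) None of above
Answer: 3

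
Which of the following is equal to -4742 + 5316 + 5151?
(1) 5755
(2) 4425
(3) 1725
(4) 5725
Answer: 4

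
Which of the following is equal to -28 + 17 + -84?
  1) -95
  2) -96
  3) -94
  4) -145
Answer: 1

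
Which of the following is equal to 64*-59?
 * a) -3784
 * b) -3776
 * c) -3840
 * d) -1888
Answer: b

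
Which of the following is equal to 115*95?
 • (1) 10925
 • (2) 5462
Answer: 1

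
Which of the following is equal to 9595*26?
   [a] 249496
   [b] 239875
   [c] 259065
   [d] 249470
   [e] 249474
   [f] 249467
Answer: d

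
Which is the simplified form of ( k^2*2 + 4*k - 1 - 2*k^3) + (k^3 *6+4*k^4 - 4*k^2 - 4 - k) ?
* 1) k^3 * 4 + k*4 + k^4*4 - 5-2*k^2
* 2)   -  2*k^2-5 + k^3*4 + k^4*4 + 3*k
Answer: 2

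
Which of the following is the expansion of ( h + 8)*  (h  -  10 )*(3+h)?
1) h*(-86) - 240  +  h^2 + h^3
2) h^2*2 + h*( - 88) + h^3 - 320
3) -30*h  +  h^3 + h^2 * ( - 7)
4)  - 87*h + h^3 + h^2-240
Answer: 1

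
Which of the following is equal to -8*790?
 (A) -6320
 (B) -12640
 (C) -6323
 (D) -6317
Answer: A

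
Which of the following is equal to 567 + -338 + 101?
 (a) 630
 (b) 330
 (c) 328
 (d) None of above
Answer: b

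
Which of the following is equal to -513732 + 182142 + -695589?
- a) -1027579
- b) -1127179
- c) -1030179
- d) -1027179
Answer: d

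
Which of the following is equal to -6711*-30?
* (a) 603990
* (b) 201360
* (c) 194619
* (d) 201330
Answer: d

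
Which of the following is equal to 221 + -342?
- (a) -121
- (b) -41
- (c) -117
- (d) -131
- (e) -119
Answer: a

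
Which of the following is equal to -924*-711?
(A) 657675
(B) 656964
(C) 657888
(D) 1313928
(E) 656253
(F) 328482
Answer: B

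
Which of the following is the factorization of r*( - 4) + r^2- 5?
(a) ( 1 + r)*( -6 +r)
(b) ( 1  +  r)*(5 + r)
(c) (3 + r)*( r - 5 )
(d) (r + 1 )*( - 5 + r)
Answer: d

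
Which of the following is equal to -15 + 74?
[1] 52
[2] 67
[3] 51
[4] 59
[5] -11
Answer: 4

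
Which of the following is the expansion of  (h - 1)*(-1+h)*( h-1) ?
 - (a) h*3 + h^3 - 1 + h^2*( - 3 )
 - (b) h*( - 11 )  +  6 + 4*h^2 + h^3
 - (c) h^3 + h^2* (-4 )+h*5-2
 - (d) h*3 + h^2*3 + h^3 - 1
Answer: a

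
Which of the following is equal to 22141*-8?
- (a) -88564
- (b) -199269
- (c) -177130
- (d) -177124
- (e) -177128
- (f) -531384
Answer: e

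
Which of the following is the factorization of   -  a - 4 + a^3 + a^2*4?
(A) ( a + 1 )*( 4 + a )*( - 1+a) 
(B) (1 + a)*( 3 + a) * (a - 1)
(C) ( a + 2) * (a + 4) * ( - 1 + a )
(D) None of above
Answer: A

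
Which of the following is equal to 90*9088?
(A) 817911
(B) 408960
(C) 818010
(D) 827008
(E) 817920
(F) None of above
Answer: E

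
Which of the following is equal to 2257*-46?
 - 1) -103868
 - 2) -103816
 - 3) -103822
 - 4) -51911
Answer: 3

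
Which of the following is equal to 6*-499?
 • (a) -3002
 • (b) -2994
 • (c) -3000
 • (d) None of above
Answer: b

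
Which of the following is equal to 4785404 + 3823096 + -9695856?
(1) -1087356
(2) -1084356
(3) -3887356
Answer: 1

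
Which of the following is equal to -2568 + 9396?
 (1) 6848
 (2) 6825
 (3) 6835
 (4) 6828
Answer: 4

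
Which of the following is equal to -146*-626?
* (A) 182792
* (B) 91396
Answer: B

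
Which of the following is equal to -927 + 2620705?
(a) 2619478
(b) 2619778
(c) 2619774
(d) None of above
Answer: b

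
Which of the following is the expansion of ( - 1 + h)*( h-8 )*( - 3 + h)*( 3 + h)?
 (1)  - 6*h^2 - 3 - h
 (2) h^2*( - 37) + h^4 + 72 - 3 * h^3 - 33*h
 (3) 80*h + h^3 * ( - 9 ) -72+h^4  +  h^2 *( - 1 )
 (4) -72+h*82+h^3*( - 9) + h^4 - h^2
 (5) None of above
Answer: 5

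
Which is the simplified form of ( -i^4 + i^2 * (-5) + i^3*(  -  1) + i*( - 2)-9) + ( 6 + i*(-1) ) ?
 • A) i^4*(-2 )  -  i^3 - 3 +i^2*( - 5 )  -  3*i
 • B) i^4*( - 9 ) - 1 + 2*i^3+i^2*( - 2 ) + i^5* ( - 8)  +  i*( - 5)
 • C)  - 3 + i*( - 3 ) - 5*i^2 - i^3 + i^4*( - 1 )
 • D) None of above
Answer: C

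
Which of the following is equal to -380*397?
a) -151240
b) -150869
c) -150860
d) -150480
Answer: c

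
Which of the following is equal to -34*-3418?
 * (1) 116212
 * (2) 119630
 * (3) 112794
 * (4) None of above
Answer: 1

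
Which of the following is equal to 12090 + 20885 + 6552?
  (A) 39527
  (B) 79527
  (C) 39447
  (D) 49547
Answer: A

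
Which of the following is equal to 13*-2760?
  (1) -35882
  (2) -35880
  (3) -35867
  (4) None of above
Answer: 2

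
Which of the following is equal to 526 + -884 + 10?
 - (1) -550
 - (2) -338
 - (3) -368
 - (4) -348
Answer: 4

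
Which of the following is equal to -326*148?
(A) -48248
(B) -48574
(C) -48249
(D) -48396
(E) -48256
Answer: A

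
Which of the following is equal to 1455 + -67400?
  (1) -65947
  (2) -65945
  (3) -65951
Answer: 2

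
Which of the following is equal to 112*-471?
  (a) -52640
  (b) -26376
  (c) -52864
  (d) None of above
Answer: d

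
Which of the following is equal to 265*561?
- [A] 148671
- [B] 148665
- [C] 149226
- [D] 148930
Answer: B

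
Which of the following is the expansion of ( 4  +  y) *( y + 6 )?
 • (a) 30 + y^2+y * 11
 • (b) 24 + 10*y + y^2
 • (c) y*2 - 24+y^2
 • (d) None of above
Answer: b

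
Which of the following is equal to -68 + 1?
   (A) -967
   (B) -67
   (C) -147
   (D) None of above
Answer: B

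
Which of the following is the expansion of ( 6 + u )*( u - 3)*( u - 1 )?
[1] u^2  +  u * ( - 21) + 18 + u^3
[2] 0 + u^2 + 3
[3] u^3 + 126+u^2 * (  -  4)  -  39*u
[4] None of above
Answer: 4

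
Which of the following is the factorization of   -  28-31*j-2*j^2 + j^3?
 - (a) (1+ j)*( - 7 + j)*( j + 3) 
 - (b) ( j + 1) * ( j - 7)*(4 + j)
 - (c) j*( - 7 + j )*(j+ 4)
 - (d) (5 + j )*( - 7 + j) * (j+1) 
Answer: b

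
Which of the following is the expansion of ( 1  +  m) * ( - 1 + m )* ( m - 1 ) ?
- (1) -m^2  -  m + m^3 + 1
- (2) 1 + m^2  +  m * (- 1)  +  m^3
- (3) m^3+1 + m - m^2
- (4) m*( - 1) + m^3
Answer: 1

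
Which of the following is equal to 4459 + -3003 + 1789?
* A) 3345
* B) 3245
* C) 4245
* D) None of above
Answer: B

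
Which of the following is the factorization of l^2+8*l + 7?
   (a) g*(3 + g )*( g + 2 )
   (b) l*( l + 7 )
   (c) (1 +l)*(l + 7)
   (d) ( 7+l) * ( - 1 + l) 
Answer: c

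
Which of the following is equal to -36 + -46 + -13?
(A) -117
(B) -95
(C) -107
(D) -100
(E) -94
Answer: B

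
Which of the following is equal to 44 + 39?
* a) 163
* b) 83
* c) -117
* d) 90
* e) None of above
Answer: b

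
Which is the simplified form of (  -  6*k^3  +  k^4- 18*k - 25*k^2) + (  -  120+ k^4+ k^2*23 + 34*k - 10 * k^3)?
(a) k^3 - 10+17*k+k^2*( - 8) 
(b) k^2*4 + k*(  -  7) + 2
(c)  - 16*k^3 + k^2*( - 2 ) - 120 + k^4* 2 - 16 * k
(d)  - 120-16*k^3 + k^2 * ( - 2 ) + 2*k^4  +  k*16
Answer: d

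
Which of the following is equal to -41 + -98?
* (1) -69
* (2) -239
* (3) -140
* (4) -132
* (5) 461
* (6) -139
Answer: 6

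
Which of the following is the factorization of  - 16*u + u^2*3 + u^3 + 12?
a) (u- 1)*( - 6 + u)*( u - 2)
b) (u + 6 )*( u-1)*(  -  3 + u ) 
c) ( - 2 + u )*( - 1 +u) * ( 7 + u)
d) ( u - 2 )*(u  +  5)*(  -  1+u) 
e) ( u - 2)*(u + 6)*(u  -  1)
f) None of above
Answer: e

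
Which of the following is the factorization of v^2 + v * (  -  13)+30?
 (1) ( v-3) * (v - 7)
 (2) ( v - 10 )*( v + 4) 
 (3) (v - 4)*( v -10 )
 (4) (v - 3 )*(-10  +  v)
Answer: 4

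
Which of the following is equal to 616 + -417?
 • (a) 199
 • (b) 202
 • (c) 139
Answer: a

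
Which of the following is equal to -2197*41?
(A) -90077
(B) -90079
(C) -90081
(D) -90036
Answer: A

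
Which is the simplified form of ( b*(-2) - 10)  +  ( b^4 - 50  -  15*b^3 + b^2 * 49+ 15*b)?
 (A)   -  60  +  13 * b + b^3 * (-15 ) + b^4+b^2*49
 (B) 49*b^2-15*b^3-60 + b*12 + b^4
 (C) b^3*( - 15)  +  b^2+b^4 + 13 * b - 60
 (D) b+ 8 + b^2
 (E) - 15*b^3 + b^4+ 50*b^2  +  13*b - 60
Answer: A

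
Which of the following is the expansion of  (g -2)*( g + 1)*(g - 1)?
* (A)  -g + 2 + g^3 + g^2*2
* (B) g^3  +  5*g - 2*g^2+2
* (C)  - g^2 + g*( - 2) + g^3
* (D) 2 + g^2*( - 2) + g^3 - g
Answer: D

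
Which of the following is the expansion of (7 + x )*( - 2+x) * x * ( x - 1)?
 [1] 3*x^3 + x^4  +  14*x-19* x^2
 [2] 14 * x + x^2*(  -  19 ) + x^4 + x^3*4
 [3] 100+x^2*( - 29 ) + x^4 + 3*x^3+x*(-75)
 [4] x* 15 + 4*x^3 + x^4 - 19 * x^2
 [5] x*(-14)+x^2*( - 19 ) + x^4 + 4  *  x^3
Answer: 2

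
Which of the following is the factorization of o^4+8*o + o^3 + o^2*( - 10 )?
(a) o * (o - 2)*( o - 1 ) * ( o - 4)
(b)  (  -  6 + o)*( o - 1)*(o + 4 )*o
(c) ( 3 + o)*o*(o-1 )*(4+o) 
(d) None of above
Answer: d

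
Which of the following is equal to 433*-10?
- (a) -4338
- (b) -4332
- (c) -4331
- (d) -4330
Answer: d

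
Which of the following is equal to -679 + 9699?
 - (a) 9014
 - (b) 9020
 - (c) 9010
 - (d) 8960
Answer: b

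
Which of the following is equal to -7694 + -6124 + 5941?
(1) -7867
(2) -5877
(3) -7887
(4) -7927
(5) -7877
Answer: 5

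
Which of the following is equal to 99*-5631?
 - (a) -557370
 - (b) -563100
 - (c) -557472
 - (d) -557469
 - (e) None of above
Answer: d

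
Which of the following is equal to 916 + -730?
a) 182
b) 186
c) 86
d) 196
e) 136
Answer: b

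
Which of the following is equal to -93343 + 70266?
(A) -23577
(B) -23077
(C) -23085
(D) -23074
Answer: B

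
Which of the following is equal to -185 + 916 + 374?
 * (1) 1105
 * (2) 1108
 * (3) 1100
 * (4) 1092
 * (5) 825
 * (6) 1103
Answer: 1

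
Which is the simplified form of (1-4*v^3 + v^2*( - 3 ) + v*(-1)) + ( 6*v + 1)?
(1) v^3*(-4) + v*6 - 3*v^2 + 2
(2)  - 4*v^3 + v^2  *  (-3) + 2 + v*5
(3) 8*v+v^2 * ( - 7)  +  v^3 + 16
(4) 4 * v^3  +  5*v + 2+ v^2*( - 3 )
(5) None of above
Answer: 2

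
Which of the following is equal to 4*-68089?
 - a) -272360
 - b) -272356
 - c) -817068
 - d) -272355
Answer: b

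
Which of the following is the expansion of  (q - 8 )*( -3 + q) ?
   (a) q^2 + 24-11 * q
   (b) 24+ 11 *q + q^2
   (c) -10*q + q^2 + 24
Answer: a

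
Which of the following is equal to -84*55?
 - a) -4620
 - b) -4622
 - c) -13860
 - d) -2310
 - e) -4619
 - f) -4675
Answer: a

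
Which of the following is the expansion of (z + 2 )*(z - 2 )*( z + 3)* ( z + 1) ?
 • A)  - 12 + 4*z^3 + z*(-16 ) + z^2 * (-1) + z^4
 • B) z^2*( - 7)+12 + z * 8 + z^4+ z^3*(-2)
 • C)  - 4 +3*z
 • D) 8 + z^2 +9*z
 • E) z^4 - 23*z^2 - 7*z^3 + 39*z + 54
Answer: A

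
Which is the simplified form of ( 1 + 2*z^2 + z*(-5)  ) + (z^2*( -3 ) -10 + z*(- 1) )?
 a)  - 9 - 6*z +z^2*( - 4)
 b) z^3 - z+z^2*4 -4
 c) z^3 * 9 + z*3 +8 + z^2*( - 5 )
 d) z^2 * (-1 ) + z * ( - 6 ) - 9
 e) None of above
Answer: d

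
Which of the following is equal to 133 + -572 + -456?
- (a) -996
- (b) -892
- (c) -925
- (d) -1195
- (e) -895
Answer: e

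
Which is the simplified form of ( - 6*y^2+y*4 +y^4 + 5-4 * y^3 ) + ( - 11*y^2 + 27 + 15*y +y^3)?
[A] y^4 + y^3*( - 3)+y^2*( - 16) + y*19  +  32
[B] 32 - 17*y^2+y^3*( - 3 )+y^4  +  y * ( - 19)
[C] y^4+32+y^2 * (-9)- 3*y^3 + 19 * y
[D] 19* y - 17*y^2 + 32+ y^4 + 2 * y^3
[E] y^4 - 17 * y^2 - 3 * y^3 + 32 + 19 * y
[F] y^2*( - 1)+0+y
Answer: E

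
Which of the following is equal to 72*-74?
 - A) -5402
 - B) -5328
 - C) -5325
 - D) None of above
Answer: B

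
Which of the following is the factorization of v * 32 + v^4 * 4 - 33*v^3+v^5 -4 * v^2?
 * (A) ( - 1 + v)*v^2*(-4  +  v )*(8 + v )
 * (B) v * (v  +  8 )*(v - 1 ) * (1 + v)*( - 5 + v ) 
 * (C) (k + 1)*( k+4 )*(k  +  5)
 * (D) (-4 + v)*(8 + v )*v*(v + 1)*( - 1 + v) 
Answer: D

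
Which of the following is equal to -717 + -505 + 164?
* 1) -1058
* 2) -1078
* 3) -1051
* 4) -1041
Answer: 1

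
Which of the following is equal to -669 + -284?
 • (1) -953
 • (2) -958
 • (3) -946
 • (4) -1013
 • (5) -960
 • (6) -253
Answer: 1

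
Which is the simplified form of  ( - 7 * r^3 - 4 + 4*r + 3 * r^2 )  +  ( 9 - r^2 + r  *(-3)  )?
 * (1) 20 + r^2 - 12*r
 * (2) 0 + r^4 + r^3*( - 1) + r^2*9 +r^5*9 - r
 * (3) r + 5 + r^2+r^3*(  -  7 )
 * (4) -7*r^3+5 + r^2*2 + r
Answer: 4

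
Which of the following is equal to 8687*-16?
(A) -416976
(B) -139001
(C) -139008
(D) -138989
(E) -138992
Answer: E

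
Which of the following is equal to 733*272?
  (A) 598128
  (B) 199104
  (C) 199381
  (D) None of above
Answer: D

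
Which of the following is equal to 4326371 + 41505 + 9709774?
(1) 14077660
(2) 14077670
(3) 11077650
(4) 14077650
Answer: 4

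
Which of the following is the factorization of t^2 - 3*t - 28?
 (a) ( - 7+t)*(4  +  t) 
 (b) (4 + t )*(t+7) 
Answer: a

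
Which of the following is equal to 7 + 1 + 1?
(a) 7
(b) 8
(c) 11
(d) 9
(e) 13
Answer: d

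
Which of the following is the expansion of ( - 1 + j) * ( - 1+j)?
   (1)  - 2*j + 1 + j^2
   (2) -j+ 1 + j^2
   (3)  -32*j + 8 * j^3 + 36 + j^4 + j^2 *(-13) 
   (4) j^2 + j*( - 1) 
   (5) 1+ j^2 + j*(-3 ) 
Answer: 1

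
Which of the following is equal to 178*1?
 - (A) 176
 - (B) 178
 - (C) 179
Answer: B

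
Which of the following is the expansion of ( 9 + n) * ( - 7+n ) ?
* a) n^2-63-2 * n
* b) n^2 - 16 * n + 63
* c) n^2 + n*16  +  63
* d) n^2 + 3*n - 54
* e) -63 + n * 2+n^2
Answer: e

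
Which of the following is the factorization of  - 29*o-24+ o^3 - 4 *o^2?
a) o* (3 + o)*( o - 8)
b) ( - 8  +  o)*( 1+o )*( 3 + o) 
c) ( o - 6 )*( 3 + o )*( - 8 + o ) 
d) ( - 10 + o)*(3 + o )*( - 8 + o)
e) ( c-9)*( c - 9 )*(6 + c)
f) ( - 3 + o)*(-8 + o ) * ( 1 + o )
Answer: b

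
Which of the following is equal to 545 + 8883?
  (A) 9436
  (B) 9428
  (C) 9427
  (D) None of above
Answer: B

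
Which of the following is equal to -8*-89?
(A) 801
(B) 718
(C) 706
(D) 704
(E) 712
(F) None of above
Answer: E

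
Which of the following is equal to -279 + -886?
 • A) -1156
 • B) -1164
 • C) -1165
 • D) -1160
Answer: C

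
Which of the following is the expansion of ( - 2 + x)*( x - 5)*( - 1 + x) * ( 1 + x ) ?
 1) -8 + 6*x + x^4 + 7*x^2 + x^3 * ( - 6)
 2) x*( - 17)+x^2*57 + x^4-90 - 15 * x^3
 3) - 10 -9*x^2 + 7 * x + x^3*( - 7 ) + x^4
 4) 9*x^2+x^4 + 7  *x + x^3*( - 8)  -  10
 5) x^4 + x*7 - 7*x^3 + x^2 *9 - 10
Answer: 5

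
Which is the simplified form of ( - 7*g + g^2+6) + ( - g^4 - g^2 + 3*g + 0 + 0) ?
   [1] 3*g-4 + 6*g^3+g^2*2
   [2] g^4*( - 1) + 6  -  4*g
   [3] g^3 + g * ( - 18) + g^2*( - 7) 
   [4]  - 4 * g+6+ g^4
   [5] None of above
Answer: 2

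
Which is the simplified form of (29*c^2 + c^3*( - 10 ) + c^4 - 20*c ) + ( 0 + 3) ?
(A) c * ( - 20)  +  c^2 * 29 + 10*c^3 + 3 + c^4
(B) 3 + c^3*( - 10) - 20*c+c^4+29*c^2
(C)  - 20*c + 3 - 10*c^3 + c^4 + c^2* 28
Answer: B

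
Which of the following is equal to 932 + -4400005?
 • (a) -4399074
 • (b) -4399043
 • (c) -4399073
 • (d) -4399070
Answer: c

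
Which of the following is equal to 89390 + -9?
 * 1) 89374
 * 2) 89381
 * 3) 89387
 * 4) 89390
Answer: 2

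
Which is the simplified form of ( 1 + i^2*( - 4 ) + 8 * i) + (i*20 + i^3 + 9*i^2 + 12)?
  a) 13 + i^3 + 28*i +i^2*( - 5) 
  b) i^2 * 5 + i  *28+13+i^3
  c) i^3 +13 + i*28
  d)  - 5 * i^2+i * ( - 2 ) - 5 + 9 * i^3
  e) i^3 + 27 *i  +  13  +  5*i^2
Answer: b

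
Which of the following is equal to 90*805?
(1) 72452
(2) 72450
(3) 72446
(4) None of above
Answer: 2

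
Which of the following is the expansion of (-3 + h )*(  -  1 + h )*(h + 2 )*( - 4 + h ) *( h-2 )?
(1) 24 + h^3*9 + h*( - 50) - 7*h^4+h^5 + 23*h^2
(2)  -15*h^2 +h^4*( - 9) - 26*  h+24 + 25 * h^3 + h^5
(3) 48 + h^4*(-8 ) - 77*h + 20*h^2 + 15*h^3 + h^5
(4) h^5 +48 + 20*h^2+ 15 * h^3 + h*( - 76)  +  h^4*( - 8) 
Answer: 4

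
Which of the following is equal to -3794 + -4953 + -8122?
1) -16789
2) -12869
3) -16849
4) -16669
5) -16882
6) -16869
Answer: 6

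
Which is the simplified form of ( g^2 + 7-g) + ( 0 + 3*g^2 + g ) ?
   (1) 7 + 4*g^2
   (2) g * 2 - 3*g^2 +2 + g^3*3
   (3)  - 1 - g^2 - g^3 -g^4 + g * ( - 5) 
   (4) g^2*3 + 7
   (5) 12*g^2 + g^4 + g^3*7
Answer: 1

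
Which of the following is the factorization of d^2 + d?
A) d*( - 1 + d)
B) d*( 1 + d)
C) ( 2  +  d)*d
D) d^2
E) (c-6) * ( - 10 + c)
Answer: B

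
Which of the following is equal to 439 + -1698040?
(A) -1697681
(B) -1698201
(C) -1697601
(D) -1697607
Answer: C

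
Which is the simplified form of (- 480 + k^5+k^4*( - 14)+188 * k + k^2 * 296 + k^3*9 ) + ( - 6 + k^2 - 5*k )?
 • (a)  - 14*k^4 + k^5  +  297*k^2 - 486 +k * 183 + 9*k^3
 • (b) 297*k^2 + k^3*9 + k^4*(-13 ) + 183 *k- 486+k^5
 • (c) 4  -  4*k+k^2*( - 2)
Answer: a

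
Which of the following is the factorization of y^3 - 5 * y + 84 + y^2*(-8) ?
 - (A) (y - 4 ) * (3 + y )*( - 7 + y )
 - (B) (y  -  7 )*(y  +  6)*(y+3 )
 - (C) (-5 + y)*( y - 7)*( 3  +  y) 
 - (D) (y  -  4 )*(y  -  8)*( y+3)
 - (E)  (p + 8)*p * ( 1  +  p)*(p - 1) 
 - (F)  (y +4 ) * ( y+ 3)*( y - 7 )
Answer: A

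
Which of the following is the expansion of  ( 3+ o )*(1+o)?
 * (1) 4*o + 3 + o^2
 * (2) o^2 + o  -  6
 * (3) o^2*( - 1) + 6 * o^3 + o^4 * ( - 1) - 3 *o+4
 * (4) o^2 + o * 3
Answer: 1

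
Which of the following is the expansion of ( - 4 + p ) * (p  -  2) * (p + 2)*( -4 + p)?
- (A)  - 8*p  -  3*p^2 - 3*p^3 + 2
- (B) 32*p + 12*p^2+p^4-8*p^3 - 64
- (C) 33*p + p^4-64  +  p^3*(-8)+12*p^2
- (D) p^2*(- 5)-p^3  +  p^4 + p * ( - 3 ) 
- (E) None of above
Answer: B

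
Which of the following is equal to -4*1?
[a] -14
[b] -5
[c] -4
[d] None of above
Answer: c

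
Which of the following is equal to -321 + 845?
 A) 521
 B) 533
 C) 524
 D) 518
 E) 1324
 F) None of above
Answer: C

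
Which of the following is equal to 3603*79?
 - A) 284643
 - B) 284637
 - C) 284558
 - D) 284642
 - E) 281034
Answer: B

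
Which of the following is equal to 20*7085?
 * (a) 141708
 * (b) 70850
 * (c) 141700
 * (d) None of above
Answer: c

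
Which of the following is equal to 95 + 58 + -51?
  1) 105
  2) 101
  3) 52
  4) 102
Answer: 4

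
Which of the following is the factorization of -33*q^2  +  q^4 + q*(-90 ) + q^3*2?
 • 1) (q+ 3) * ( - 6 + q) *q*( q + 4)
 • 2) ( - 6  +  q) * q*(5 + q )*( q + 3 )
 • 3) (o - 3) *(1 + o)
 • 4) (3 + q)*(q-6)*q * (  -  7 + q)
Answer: 2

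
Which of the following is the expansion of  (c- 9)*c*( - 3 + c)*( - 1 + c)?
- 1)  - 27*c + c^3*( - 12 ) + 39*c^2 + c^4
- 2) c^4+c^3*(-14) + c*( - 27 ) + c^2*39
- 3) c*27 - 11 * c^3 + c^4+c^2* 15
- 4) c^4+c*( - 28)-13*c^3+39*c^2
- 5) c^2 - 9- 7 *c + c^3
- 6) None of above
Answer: 6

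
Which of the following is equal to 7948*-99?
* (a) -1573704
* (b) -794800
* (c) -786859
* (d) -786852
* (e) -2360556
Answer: d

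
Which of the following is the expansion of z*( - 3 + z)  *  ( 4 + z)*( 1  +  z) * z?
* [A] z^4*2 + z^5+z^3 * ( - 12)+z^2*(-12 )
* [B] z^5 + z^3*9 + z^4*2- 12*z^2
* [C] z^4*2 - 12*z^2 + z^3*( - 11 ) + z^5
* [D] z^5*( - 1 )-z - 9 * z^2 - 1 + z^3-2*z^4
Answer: C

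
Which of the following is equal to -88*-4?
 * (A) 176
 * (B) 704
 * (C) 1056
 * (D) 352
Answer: D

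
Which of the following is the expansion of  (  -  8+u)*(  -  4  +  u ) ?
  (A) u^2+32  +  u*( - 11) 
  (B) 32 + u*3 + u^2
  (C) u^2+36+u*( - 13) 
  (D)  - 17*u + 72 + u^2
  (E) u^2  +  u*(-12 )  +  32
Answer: E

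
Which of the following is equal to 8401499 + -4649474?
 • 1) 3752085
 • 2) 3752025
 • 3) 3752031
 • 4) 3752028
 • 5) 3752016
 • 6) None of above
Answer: 2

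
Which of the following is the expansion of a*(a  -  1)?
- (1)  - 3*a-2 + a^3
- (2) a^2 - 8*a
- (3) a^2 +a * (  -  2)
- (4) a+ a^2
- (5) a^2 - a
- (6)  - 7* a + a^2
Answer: 5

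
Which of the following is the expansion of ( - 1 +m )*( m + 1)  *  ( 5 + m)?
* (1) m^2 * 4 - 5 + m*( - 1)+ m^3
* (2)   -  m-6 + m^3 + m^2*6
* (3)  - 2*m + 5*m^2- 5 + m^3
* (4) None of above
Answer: 4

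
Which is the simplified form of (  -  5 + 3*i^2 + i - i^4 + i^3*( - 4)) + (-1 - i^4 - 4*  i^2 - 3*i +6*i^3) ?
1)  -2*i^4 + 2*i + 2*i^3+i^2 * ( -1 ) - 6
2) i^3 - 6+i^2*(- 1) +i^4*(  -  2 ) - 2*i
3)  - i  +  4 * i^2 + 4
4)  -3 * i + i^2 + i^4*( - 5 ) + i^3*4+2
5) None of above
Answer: 5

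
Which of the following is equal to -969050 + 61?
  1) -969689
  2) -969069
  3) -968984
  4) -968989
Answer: 4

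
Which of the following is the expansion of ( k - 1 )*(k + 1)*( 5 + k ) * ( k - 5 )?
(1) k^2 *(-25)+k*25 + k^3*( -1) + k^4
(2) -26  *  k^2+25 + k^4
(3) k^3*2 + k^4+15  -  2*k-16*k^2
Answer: 2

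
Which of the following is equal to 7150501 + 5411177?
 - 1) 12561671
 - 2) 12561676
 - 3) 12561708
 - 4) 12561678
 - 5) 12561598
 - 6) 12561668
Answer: 4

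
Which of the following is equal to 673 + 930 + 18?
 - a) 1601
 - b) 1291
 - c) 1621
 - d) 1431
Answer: c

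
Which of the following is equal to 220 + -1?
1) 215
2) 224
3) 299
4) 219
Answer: 4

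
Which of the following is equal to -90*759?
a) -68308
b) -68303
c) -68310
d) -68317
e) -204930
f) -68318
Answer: c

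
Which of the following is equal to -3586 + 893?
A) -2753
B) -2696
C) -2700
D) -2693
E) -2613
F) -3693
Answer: D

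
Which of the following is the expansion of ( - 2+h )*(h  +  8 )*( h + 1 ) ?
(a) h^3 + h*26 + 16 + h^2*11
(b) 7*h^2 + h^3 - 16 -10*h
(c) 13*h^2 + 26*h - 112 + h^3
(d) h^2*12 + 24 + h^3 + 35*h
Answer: b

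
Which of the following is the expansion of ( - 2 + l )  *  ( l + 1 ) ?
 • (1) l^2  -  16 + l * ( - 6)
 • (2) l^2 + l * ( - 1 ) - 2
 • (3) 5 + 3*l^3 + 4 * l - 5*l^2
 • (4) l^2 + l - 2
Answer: 2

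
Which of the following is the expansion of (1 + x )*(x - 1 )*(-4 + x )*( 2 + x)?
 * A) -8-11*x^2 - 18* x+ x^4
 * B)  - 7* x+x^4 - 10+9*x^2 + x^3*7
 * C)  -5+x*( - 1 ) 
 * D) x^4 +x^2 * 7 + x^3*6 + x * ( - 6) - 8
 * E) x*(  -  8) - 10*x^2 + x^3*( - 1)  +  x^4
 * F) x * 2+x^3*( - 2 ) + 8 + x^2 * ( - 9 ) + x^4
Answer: F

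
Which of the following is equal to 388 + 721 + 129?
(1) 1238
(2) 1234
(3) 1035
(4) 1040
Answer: 1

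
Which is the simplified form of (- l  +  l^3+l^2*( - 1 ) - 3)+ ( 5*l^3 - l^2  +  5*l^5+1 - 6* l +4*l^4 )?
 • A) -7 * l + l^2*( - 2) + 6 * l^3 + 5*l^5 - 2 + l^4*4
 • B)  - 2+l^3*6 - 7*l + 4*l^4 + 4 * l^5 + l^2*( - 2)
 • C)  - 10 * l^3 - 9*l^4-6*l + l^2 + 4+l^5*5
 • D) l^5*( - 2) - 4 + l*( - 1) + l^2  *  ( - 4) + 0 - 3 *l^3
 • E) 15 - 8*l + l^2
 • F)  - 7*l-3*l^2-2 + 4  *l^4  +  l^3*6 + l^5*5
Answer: A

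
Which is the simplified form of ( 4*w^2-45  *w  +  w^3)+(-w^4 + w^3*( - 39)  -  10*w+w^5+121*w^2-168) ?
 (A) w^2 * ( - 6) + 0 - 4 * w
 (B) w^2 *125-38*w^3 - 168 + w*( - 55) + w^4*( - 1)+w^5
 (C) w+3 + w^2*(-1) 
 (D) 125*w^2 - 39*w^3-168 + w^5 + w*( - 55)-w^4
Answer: B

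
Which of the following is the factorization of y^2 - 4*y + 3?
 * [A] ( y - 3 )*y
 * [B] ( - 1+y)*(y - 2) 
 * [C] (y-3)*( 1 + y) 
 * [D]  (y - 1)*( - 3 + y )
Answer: D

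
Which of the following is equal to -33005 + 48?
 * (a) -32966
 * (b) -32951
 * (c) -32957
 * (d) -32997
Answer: c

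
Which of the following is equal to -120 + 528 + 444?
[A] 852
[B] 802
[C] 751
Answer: A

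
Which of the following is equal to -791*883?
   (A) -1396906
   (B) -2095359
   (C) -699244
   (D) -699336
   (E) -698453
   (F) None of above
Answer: E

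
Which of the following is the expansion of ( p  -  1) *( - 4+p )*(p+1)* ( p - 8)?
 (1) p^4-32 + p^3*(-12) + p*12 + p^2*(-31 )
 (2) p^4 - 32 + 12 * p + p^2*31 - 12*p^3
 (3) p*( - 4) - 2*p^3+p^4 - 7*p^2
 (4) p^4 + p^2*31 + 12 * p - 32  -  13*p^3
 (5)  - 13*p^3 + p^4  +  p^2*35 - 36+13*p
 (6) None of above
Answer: 2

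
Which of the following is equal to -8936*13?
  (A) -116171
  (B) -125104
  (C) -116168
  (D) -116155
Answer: C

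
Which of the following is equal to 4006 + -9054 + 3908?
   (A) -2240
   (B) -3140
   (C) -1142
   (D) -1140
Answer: D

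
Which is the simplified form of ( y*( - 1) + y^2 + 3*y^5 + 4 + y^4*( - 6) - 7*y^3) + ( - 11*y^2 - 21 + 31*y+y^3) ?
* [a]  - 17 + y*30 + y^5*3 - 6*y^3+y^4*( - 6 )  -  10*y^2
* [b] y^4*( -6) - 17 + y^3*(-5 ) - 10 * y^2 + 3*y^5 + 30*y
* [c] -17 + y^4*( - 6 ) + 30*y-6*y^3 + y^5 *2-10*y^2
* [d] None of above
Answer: a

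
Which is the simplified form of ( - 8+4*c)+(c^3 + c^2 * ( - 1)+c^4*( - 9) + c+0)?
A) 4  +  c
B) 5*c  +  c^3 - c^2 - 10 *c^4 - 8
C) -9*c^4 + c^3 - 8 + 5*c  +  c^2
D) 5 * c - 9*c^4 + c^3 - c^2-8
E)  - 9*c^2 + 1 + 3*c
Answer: D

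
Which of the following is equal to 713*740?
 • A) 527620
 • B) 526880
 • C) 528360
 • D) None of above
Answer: A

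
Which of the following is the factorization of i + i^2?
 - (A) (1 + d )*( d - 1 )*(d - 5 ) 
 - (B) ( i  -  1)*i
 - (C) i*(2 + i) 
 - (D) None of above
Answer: D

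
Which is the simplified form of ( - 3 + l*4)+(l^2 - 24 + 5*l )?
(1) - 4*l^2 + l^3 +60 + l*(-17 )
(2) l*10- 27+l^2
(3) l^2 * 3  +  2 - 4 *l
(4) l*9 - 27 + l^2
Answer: 4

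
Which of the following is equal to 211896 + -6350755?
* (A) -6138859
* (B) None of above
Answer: A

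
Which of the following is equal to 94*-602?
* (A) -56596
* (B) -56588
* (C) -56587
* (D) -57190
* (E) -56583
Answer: B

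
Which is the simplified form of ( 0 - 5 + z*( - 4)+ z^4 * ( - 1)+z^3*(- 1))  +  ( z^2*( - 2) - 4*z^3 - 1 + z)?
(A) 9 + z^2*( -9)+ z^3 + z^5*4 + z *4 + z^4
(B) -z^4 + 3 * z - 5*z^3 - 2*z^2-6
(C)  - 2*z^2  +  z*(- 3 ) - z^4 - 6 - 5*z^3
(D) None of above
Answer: C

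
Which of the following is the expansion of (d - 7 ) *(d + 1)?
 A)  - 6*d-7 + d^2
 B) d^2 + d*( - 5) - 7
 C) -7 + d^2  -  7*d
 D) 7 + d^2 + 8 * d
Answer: A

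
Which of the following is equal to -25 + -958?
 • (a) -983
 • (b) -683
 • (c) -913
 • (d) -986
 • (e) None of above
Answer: a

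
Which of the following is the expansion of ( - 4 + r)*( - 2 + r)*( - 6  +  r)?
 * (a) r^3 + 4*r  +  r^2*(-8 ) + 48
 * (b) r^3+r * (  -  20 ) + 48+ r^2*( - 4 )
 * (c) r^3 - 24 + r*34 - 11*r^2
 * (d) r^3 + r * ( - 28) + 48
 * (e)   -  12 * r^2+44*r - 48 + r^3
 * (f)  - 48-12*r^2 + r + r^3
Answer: e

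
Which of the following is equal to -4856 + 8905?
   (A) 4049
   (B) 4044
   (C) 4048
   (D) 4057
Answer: A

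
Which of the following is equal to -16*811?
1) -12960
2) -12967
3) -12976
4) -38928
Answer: 3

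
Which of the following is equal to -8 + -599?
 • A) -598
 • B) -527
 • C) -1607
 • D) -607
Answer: D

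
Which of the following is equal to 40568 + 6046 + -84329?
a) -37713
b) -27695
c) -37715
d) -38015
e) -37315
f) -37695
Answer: c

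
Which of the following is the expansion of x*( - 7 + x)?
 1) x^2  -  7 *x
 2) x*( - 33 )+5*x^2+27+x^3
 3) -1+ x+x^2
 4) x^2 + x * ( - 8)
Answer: 1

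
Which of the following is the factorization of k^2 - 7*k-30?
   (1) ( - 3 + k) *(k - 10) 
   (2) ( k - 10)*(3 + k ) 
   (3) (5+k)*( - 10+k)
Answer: 2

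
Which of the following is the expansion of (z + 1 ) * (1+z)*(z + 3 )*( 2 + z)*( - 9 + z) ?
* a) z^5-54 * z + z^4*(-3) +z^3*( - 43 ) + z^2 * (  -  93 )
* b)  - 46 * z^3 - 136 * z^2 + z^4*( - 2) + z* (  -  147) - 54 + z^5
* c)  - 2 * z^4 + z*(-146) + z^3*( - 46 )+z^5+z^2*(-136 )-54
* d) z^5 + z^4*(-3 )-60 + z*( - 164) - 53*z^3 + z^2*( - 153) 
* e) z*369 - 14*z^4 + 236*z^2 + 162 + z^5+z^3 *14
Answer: b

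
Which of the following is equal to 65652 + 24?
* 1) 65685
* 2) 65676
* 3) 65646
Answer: 2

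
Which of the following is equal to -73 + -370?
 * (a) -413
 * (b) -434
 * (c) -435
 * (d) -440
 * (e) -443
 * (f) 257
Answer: e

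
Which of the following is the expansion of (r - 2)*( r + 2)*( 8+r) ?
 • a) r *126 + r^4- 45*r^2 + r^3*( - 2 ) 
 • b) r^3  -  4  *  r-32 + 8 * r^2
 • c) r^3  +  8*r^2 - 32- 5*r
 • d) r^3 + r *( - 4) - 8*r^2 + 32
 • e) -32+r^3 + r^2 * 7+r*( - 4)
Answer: b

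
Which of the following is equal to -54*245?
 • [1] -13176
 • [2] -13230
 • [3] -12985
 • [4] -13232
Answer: 2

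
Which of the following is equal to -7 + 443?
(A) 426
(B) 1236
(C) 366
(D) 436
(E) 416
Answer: D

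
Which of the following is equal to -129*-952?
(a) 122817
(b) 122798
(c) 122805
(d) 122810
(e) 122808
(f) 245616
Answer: e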